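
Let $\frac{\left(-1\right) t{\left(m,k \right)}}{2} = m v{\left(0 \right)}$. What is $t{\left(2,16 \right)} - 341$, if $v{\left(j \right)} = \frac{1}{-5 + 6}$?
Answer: $-345$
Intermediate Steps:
$v{\left(j \right)} = 1$ ($v{\left(j \right)} = 1^{-1} = 1$)
$t{\left(m,k \right)} = - 2 m$ ($t{\left(m,k \right)} = - 2 m 1 = - 2 m$)
$t{\left(2,16 \right)} - 341 = \left(-2\right) 2 - 341 = -4 - 341 = -345$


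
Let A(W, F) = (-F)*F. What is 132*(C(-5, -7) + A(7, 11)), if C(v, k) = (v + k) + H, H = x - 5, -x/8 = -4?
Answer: -13992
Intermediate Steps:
x = 32 (x = -8*(-4) = 32)
H = 27 (H = 32 - 5 = 27)
A(W, F) = -F²
C(v, k) = 27 + k + v (C(v, k) = (v + k) + 27 = (k + v) + 27 = 27 + k + v)
132*(C(-5, -7) + A(7, 11)) = 132*((27 - 7 - 5) - 1*11²) = 132*(15 - 1*121) = 132*(15 - 121) = 132*(-106) = -13992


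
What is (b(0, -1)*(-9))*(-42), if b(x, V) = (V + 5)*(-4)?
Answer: -6048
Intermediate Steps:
b(x, V) = -20 - 4*V (b(x, V) = (5 + V)*(-4) = -20 - 4*V)
(b(0, -1)*(-9))*(-42) = ((-20 - 4*(-1))*(-9))*(-42) = ((-20 + 4)*(-9))*(-42) = -16*(-9)*(-42) = 144*(-42) = -6048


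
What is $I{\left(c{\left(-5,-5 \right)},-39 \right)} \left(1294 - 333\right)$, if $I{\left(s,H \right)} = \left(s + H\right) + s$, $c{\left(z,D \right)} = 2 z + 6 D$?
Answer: $-114359$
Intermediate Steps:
$I{\left(s,H \right)} = H + 2 s$ ($I{\left(s,H \right)} = \left(H + s\right) + s = H + 2 s$)
$I{\left(c{\left(-5,-5 \right)},-39 \right)} \left(1294 - 333\right) = \left(-39 + 2 \left(2 \left(-5\right) + 6 \left(-5\right)\right)\right) \left(1294 - 333\right) = \left(-39 + 2 \left(-10 - 30\right)\right) 961 = \left(-39 + 2 \left(-40\right)\right) 961 = \left(-39 - 80\right) 961 = \left(-119\right) 961 = -114359$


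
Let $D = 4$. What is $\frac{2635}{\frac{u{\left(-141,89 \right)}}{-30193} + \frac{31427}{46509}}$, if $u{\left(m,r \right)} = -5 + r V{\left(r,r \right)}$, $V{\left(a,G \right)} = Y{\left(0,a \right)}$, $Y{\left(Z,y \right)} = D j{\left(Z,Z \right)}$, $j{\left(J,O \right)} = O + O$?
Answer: $\frac{3700188834495}{949107956} \approx 3898.6$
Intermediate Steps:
$j{\left(J,O \right)} = 2 O$
$Y{\left(Z,y \right)} = 8 Z$ ($Y{\left(Z,y \right)} = 4 \cdot 2 Z = 8 Z$)
$V{\left(a,G \right)} = 0$ ($V{\left(a,G \right)} = 8 \cdot 0 = 0$)
$u{\left(m,r \right)} = -5$ ($u{\left(m,r \right)} = -5 + r 0 = -5 + 0 = -5$)
$\frac{2635}{\frac{u{\left(-141,89 \right)}}{-30193} + \frac{31427}{46509}} = \frac{2635}{- \frac{5}{-30193} + \frac{31427}{46509}} = \frac{2635}{\left(-5\right) \left(- \frac{1}{30193}\right) + 31427 \cdot \frac{1}{46509}} = \frac{2635}{\frac{5}{30193} + \frac{31427}{46509}} = \frac{2635}{\frac{949107956}{1404246237}} = 2635 \cdot \frac{1404246237}{949107956} = \frac{3700188834495}{949107956}$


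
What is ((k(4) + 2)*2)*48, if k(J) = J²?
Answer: 1728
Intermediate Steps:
((k(4) + 2)*2)*48 = ((4² + 2)*2)*48 = ((16 + 2)*2)*48 = (18*2)*48 = 36*48 = 1728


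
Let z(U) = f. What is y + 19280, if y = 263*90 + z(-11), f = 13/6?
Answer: 257713/6 ≈ 42952.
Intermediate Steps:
f = 13/6 (f = 13*(1/6) = 13/6 ≈ 2.1667)
z(U) = 13/6
y = 142033/6 (y = 263*90 + 13/6 = 23670 + 13/6 = 142033/6 ≈ 23672.)
y + 19280 = 142033/6 + 19280 = 257713/6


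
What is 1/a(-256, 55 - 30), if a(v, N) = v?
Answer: -1/256 ≈ -0.0039063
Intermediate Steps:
1/a(-256, 55 - 30) = 1/(-256) = -1/256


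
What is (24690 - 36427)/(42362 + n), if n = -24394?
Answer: -11737/17968 ≈ -0.65322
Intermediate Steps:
(24690 - 36427)/(42362 + n) = (24690 - 36427)/(42362 - 24394) = -11737/17968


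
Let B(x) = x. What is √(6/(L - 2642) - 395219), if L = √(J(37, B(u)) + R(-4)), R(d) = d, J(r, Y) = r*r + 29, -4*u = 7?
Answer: √(-1044168604 + 395219*√1394)/√(2642 - √1394) ≈ 628.66*I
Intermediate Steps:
u = -7/4 (u = -¼*7 = -7/4 ≈ -1.7500)
J(r, Y) = 29 + r² (J(r, Y) = r² + 29 = 29 + r²)
L = √1394 (L = √((29 + 37²) - 4) = √((29 + 1369) - 4) = √(1398 - 4) = √1394 ≈ 37.336)
√(6/(L - 2642) - 395219) = √(6/(√1394 - 2642) - 395219) = √(6/(-2642 + √1394) - 395219) = √(-395219 + 6/(-2642 + √1394))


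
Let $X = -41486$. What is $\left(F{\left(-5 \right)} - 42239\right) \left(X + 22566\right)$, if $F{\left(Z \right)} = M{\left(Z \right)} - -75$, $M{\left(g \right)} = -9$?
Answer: $797913160$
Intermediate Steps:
$F{\left(Z \right)} = 66$ ($F{\left(Z \right)} = -9 - -75 = -9 + 75 = 66$)
$\left(F{\left(-5 \right)} - 42239\right) \left(X + 22566\right) = \left(66 - 42239\right) \left(-41486 + 22566\right) = \left(-42173\right) \left(-18920\right) = 797913160$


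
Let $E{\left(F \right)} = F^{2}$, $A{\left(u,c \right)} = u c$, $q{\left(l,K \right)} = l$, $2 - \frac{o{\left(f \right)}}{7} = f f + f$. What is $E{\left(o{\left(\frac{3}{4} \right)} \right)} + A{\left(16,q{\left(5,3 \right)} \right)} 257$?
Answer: $\frac{5269289}{256} \approx 20583.0$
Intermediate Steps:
$o{\left(f \right)} = 14 - 7 f - 7 f^{2}$ ($o{\left(f \right)} = 14 - 7 \left(f f + f\right) = 14 - 7 \left(f^{2} + f\right) = 14 - 7 \left(f + f^{2}\right) = 14 - \left(7 f + 7 f^{2}\right) = 14 - 7 f - 7 f^{2}$)
$A{\left(u,c \right)} = c u$
$E{\left(o{\left(\frac{3}{4} \right)} \right)} + A{\left(16,q{\left(5,3 \right)} \right)} 257 = \left(14 - 7 \cdot \frac{3}{4} - 7 \left(\frac{3}{4}\right)^{2}\right)^{2} + 5 \cdot 16 \cdot 257 = \left(14 - 7 \cdot 3 \cdot \frac{1}{4} - 7 \left(3 \cdot \frac{1}{4}\right)^{2}\right)^{2} + 80 \cdot 257 = \left(14 - \frac{21}{4} - 7 \left(\frac{3}{4}\right)^{2}\right)^{2} + 20560 = \left(14 - \frac{21}{4} - \frac{63}{16}\right)^{2} + 20560 = \left(\frac{77}{16}\right)^{2} + 20560 = \frac{5929}{256} + 20560 = \frac{5269289}{256}$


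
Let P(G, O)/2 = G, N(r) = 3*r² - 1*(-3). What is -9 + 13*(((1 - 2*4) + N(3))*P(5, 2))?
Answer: 2981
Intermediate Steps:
N(r) = 3 + 3*r² (N(r) = 3*r² + 3 = 3 + 3*r²)
P(G, O) = 2*G
-9 + 13*(((1 - 2*4) + N(3))*P(5, 2)) = -9 + 13*(((1 - 2*4) + (3 + 3*3²))*(2*5)) = -9 + 13*(((1 - 8) + (3 + 3*9))*10) = -9 + 13*((-7 + (3 + 27))*10) = -9 + 13*((-7 + 30)*10) = -9 + 13*(23*10) = -9 + 13*230 = -9 + 2990 = 2981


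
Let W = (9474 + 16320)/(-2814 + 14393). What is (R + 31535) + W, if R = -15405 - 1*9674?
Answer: 74779818/11579 ≈ 6458.2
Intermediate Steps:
R = -25079 (R = -15405 - 9674 = -25079)
W = 25794/11579 ≈ 2.2277
(R + 31535) + W = (-25079 + 31535) + 25794/11579 = 6456 + 25794/11579 = 74779818/11579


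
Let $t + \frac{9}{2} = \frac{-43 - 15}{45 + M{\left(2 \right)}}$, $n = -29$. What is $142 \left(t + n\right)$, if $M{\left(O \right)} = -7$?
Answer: $- \frac{94501}{19} \approx -4973.7$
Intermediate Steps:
$t = - \frac{229}{38}$ ($t = - \frac{9}{2} + \frac{-43 - 15}{45 - 7} = - \frac{9}{2} - \frac{58}{38} = - \frac{9}{2} - \frac{29}{19} = - \frac{229}{38} \approx -6.0263$)
$142 \left(t + n\right) = 142 \left(- \frac{229}{38} - 29\right) = 142 \left(- \frac{1331}{38}\right) = - \frac{94501}{19}$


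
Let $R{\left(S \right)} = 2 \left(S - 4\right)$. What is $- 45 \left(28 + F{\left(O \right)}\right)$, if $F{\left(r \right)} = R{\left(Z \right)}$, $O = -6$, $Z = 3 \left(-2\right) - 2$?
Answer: $-180$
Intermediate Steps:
$Z = -8$ ($Z = -6 - 2 = -8$)
$R{\left(S \right)} = -8 + 2 S$ ($R{\left(S \right)} = 2 \left(S - 4\right) = 2 \left(-4 + S\right) = -8 + 2 S$)
$F{\left(r \right)} = -24$ ($F{\left(r \right)} = -8 + 2 \left(-8\right) = -8 - 16 = -24$)
$- 45 \left(28 + F{\left(O \right)}\right) = - 45 \left(28 - 24\right) = \left(-45\right) 4 = -180$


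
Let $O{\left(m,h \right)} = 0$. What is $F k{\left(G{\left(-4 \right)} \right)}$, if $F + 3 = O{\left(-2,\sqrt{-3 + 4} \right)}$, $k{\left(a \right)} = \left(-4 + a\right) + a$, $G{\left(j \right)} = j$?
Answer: $36$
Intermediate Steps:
$k{\left(a \right)} = -4 + 2 a$
$F = -3$ ($F = -3 + 0 = -3$)
$F k{\left(G{\left(-4 \right)} \right)} = - 3 \left(-4 + 2 \left(-4\right)\right) = - 3 \left(-4 - 8\right) = \left(-3\right) \left(-12\right) = 36$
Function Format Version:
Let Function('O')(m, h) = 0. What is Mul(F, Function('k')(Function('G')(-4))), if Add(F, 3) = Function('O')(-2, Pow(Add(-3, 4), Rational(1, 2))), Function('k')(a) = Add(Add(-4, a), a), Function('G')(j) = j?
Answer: 36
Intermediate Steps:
Function('k')(a) = Add(-4, Mul(2, a))
F = -3 (F = Add(-3, 0) = -3)
Mul(F, Function('k')(Function('G')(-4))) = Mul(-3, Add(-4, Mul(2, -4))) = Mul(-3, Add(-4, -8)) = Mul(-3, -12) = 36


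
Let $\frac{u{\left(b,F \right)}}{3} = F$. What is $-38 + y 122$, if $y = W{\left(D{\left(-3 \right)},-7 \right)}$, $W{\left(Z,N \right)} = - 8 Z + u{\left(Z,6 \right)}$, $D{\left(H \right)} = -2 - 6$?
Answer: $9966$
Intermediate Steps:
$u{\left(b,F \right)} = 3 F$
$D{\left(H \right)} = -8$ ($D{\left(H \right)} = -2 - 6 = -8$)
$W{\left(Z,N \right)} = 18 - 8 Z$ ($W{\left(Z,N \right)} = - 8 Z + 3 \cdot 6 = - 8 Z + 18 = 18 - 8 Z$)
$y = 82$ ($y = 18 - -64 = 18 + 64 = 82$)
$-38 + y 122 = -38 + 82 \cdot 122 = -38 + 10004 = 9966$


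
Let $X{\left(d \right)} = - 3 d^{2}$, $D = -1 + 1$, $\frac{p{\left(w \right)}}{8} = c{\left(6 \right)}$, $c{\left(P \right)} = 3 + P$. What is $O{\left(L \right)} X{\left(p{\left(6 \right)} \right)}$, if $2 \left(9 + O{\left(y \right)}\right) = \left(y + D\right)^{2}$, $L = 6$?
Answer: $-139968$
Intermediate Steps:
$p{\left(w \right)} = 72$ ($p{\left(w \right)} = 8 \left(3 + 6\right) = 8 \cdot 9 = 72$)
$D = 0$
$O{\left(y \right)} = -9 + \frac{y^{2}}{2}$ ($O{\left(y \right)} = -9 + \frac{\left(y + 0\right)^{2}}{2} = -9 + \frac{y^{2}}{2}$)
$O{\left(L \right)} X{\left(p{\left(6 \right)} \right)} = \left(-9 + \frac{6^{2}}{2}\right) \left(- 3 \cdot 72^{2}\right) = \left(-9 + \frac{1}{2} \cdot 36\right) \left(\left(-3\right) 5184\right) = \left(-9 + 18\right) \left(-15552\right) = 9 \left(-15552\right) = -139968$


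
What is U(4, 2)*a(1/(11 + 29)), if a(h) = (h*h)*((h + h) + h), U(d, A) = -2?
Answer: -3/32000 ≈ -9.3750e-5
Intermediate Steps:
a(h) = 3*h³ (a(h) = h²*(2*h + h) = h²*(3*h) = 3*h³)
U(4, 2)*a(1/(11 + 29)) = -6*(1/(11 + 29))³ = -6*(1/40)³ = -6/64000 = -2*3/64000 = -3/32000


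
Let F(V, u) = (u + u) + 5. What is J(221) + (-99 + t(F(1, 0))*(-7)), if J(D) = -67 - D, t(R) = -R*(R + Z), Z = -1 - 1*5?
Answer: -422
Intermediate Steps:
Z = -6 (Z = -1 - 5 = -6)
F(V, u) = 5 + 2*u (F(V, u) = 2*u + 5 = 5 + 2*u)
t(R) = -R*(-6 + R) (t(R) = -R*(R - 6) = -R*(-6 + R))
J(221) + (-99 + t(F(1, 0))*(-7)) = (-67 - 1*221) + (-99 + ((5 + 2*0)*(6 - (5 + 2*0)))*(-7)) = (-67 - 221) + (-99 + ((5 + 0)*(6 - (5 + 0)))*(-7)) = -288 + (-99 + (5*(6 - 1*5))*(-7)) = -288 + (-99 + (5*(6 - 5))*(-7)) = -288 + (-99 + (5*1)*(-7)) = -288 + (-99 + 5*(-7)) = -288 + (-99 - 35) = -288 - 134 = -422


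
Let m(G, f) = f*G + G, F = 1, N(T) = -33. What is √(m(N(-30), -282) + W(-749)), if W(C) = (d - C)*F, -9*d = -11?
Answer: 7*√1841/3 ≈ 100.12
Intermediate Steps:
d = 11/9 (d = -⅑*(-11) = 11/9 ≈ 1.2222)
m(G, f) = G + G*f (m(G, f) = G*f + G = G + G*f)
W(C) = 11/9 - C (W(C) = (11/9 - C)*1 = 11/9 - C)
√(m(N(-30), -282) + W(-749)) = √(-33*(1 - 282) + (11/9 - 1*(-749))) = √(-33*(-281) + (11/9 + 749)) = √(9273 + 6752/9) = √(90209/9) = 7*√1841/3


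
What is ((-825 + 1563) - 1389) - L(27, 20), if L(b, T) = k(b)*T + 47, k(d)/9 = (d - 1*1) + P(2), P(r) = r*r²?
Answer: -6818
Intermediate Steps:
P(r) = r³
k(d) = 63 + 9*d (k(d) = 9*((d - 1*1) + 2³) = 9*((d - 1) + 8) = 9*((-1 + d) + 8) = 9*(7 + d) = 63 + 9*d)
L(b, T) = 47 + T*(63 + 9*b) (L(b, T) = (63 + 9*b)*T + 47 = T*(63 + 9*b) + 47 = 47 + T*(63 + 9*b))
((-825 + 1563) - 1389) - L(27, 20) = ((-825 + 1563) - 1389) - (47 + 9*20*(7 + 27)) = (738 - 1389) - (47 + 9*20*34) = -651 - (47 + 6120) = -651 - 1*6167 = -651 - 6167 = -6818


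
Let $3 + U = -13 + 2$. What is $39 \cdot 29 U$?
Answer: $-15834$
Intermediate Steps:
$U = -14$ ($U = -3 + \left(-13 + 2\right) = -3 - 11 = -14$)
$39 \cdot 29 U = 39 \cdot 29 \left(-14\right) = 1131 \left(-14\right) = -15834$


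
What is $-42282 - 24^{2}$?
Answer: $-42858$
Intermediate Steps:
$-42282 - 24^{2} = -42282 - 576 = -42858$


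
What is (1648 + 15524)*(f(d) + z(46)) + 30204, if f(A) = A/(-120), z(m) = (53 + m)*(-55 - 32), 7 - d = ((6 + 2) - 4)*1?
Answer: -1478726613/10 ≈ -1.4787e+8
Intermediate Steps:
d = 3 (d = 7 - ((6 + 2) - 4) = 7 - (8 - 4) = 7 - 4 = 3)
z(m) = -4611 - 87*m (z(m) = (53 + m)*(-87) = -4611 - 87*m)
f(A) = -A/120 (f(A) = A*(-1/120) = -A/120)
(1648 + 15524)*(f(d) + z(46)) + 30204 = (1648 + 15524)*(-1/120*3 + (-4611 - 87*46)) + 30204 = 17172*(-1/40 + (-4611 - 4002)) + 30204 = 17172*(-1/40 - 8613) + 30204 = 17172*(-344521/40) + 30204 = -1479028653/10 + 30204 = -1478726613/10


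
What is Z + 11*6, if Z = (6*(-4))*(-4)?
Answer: 162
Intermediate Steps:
Z = 96 (Z = -24*(-4) = 96)
Z + 11*6 = 96 + 11*6 = 96 + 66 = 162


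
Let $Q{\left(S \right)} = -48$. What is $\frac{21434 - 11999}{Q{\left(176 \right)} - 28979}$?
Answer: $- \frac{9435}{29027} \approx -0.32504$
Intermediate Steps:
$\frac{21434 - 11999}{Q{\left(176 \right)} - 28979} = \frac{21434 - 11999}{-48 - 28979} = \frac{9435}{-48 - 28979} = \frac{9435}{-29027} = 9435 \left(- \frac{1}{29027}\right) = - \frac{9435}{29027}$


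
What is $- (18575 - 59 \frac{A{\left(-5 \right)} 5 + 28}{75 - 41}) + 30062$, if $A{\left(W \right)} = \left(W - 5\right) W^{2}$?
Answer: $\frac{159230}{17} \approx 9366.5$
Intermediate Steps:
$A{\left(W \right)} = W^{2} \left(-5 + W\right)$ ($A{\left(W \right)} = \left(W - 5\right) W^{2} = \left(-5 + W\right) W^{2} = W^{2} \left(-5 + W\right)$)
$- (18575 - 59 \frac{A{\left(-5 \right)} 5 + 28}{75 - 41}) + 30062 = - (18575 - 59 \frac{\left(-5\right)^{2} \left(-5 - 5\right) 5 + 28}{75 - 41}) + 30062 = - (18575 - 59 \frac{25 \left(-10\right) 5 + 28}{34}) + 30062 = - (18575 - 59 \left(\left(-250\right) 5 + 28\right) \frac{1}{34}) + 30062 = - (18575 - 59 \left(-1250 + 28\right) \frac{1}{34}) + 30062 = - (18575 - 59 \left(\left(-1222\right) \frac{1}{34}\right)) + 30062 = - (18575 - - \frac{36049}{17}) + 30062 = - (18575 + \frac{36049}{17}) + 30062 = \left(-1\right) \frac{351824}{17} + 30062 = - \frac{351824}{17} + 30062 = \frac{159230}{17}$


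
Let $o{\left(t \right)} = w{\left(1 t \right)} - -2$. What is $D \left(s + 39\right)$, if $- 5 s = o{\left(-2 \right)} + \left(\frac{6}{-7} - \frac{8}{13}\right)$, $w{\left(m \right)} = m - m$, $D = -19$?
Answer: $- \frac{336243}{455} \approx -739.0$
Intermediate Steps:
$w{\left(m \right)} = 0$
$o{\left(t \right)} = 2$ ($o{\left(t \right)} = 0 - -2 = 0 + 2 = 2$)
$s = - \frac{48}{455}$ ($s = - \frac{2 + \left(\frac{6}{-7} - \frac{8}{13}\right)}{5} = - \frac{2 + \left(6 \left(- \frac{1}{7}\right) - \frac{8}{13}\right)}{5} = - \frac{2 - \frac{134}{91}}{5} = \left(- \frac{1}{5}\right) \frac{48}{91} = - \frac{48}{455} \approx -0.10549$)
$D \left(s + 39\right) = - 19 \left(- \frac{48}{455} + 39\right) = \left(-19\right) \frac{17697}{455} = - \frac{336243}{455}$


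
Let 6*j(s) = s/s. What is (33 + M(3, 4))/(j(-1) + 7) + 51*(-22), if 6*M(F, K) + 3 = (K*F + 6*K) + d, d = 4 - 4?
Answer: -48015/43 ≈ -1116.6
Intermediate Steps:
d = 0
M(F, K) = -1/2 + K + F*K/6 (M(F, K) = -1/2 + ((K*F + 6*K) + 0)/6 = -1/2 + ((F*K + 6*K) + 0)/6 = -1/2 + ((6*K + F*K) + 0)/6 = -1/2 + (6*K + F*K)/6 = -1/2 + (K + F*K/6) = -1/2 + K + F*K/6)
j(s) = 1/6 (j(s) = (s/s)/6 = (1/6)*1 = 1/6)
(33 + M(3, 4))/(j(-1) + 7) + 51*(-22) = (33 + (-1/2 + 4 + (1/6)*3*4))/(1/6 + 7) + 51*(-22) = (33 + (-1/2 + 4 + 2))/(43/6) - 1122 = (33 + 11/2)*(6/43) - 1122 = (77/2)*(6/43) - 1122 = 231/43 - 1122 = -48015/43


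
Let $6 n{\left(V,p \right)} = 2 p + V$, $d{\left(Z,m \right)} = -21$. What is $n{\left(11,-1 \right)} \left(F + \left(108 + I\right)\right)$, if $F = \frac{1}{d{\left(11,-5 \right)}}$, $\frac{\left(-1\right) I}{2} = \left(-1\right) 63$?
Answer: $\frac{4913}{14} \approx 350.93$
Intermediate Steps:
$n{\left(V,p \right)} = \frac{p}{3} + \frac{V}{6}$ ($n{\left(V,p \right)} = \frac{2 p + V}{6} = \frac{V + 2 p}{6} = \frac{p}{3} + \frac{V}{6}$)
$I = 126$ ($I = - 2 \left(\left(-1\right) 63\right) = \left(-2\right) \left(-63\right) = 126$)
$F = - \frac{1}{21}$ ($F = \frac{1}{-21} = - \frac{1}{21} \approx -0.047619$)
$n{\left(11,-1 \right)} \left(F + \left(108 + I\right)\right) = \left(\frac{1}{3} \left(-1\right) + \frac{1}{6} \cdot 11\right) \left(- \frac{1}{21} + \left(108 + 126\right)\right) = \left(- \frac{1}{3} + \frac{11}{6}\right) \left(- \frac{1}{21} + 234\right) = \frac{3}{2} \cdot \frac{4913}{21} = \frac{4913}{14}$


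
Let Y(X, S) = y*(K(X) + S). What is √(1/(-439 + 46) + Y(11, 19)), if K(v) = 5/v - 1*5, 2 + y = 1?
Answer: I*√270178854/4323 ≈ 3.8022*I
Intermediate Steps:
y = -1 (y = -2 + 1 = -1)
K(v) = -5 + 5/v (K(v) = 5/v - 5 = -5 + 5/v)
Y(X, S) = 5 - S - 5/X (Y(X, S) = -((-5 + 5/X) + S) = -(-5 + S + 5/X) = 5 - S - 5/X)
√(1/(-439 + 46) + Y(11, 19)) = √(1/(-439 + 46) + (5 - 1*19 - 5/11)) = √(1/(-393) + (5 - 19 - 5*1/11)) = √(-1/393 + (5 - 19 - 5/11)) = √(-1/393 - 159/11) = √(-62498/4323) = I*√270178854/4323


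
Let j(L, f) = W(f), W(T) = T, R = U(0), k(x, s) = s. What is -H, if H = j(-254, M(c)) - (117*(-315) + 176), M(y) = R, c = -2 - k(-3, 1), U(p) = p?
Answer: -36679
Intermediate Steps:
c = -3 (c = -2 - 1*1 = -2 - 1 = -3)
R = 0
M(y) = 0
j(L, f) = f
H = 36679 (H = 0 - (117*(-315) + 176) = 0 - (-36855 + 176) = 0 - 1*(-36679) = 0 + 36679 = 36679)
-H = -1*36679 = -36679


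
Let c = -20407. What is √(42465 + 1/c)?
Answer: √17684364464378/20407 ≈ 206.07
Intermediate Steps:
√(42465 + 1/c) = √(42465 + 1/(-20407)) = √(42465 - 1/20407) = √(866583254/20407) = √17684364464378/20407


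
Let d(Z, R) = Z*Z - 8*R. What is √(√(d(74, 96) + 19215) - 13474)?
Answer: √(-13474 + √23923) ≈ 115.41*I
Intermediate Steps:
d(Z, R) = Z² - 8*R
√(√(d(74, 96) + 19215) - 13474) = √(√((74² - 8*96) + 19215) - 13474) = √(√((5476 - 768) + 19215) - 13474) = √(√(4708 + 19215) - 13474) = √(√23923 - 13474) = √(-13474 + √23923)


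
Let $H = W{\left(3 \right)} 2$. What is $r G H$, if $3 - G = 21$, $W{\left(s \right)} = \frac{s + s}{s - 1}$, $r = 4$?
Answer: $-432$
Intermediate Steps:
$W{\left(s \right)} = \frac{2 s}{-1 + s}$
$G = -18$ ($G = 3 - 21 = -18$)
$H = 6$ ($H = 2 \cdot 3 \frac{1}{-1 + 3} \cdot 2 = 2 \cdot 3 \cdot \frac{1}{2} \cdot 2 = 3 \cdot 2 = 6$)
$r G H = 4 \left(-18\right) 6 = \left(-72\right) 6 = -432$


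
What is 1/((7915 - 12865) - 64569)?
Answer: -1/69519 ≈ -1.4385e-5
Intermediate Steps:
1/((7915 - 12865) - 64569) = 1/(-4950 - 64569) = 1/(-69519) = -1/69519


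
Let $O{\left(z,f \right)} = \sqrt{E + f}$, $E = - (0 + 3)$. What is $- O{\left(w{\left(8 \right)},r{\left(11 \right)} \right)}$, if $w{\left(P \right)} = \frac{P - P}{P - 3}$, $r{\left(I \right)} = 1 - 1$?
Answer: $- i \sqrt{3} \approx - 1.732 i$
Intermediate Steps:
$r{\left(I \right)} = 0$
$w{\left(P \right)} = 0$ ($w{\left(P \right)} = \frac{0}{-3 + P} = 0$)
$E = -3$ ($E = \left(-1\right) 3 = -3$)
$O{\left(z,f \right)} = \sqrt{-3 + f}$
$- O{\left(w{\left(8 \right)},r{\left(11 \right)} \right)} = - \sqrt{-3 + 0} = - \sqrt{-3} = - i \sqrt{3}$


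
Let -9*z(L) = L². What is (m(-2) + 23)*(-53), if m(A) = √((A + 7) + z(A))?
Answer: -1219 - 53*√41/3 ≈ -1332.1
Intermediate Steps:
z(L) = -L²/9
m(A) = √(7 + A - A²/9) (m(A) = √((A + 7) - A²/9) = √((7 + A) - A²/9) = √(7 + A - A²/9))
(m(-2) + 23)*(-53) = (√(63 - 1*(-2)² + 9*(-2))/3 + 23)*(-53) = (√(63 - 1*4 - 18)/3 + 23)*(-53) = (√(63 - 4 - 18)/3 + 23)*(-53) = (√41/3 + 23)*(-53) = (23 + √41/3)*(-53) = -1219 - 53*√41/3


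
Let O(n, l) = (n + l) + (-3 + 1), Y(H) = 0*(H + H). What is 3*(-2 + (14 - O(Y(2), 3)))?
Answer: 33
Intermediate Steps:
Y(H) = 0 (Y(H) = 0*(2*H) = 0)
O(n, l) = -2 + l + n (O(n, l) = (l + n) - 2 = -2 + l + n)
3*(-2 + (14 - O(Y(2), 3))) = 3*(-2 + (14 - (-2 + 3 + 0))) = 3*(-2 + (14 - 1*1)) = 3*(-2 + (14 - 1)) = 3*(-2 + 13) = 3*11 = 33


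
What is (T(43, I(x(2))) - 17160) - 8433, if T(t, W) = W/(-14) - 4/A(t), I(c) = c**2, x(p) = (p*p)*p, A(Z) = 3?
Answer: -537577/21 ≈ -25599.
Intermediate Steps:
x(p) = p**3 (x(p) = p**2*p = p**3)
T(t, W) = -4/3 - W/14 (T(t, W) = W/(-14) - 4/3 = W*(-1/14) - 4*1/3 = -W/14 - 4/3 = -4/3 - W/14)
(T(43, I(x(2))) - 17160) - 8433 = ((-4/3 - (2**3)**2/14) - 17160) - 8433 = ((-4/3 - 1/14*8**2) - 17160) - 8433 = ((-4/3 - 1/14*64) - 17160) - 8433 = ((-4/3 - 32/7) - 17160) - 8433 = (-124/21 - 17160) - 8433 = -360484/21 - 8433 = -537577/21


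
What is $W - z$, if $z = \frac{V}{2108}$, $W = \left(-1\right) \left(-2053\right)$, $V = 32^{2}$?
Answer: $\frac{1081675}{527} \approx 2052.5$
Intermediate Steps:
$V = 1024$
$W = 2053$
$z = \frac{256}{527}$ ($z = \frac{1024}{2108} = 1024 \cdot \frac{1}{2108} = \frac{256}{527} \approx 0.48577$)
$W - z = 2053 - \frac{256}{527} = \frac{1081675}{527}$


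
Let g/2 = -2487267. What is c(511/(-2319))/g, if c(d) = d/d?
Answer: -1/4974534 ≈ -2.0102e-7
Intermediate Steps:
c(d) = 1
g = -4974534 (g = 2*(-2487267) = -4974534)
c(511/(-2319))/g = 1/(-4974534) = 1*(-1/4974534) = -1/4974534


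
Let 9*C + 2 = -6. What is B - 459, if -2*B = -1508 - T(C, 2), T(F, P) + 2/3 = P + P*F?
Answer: 2653/9 ≈ 294.78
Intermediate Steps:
C = -8/9 (C = -2/9 + (⅑)*(-6) = -2/9 - ⅔ = -8/9 ≈ -0.88889)
T(F, P) = -⅔ + P + F*P (T(F, P) = -⅔ + (P + P*F) = -⅔ + (P + F*P) = -⅔ + P + F*P)
B = 6784/9 (B = -(-1508 - (-⅔ + 2 - 8/9*2))/2 = -(-1508 - (-⅔ + 2 - 16/9))/2 = -(-1508 - 1*(-4/9))/2 = -(-1508 + 4/9)/2 = -½*(-13568/9) = 6784/9 ≈ 753.78)
B - 459 = 6784/9 - 459 = 2653/9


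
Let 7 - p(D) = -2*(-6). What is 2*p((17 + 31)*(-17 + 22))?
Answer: -10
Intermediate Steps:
p(D) = -5 (p(D) = 7 - (-2)*(-6) = 7 - 1*12 = 7 - 12 = -5)
2*p((17 + 31)*(-17 + 22)) = 2*(-5) = -10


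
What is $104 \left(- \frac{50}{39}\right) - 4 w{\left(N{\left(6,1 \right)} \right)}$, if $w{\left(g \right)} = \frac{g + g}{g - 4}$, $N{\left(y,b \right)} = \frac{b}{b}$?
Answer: $- \frac{392}{3} \approx -130.67$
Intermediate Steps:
$N{\left(y,b \right)} = 1$
$w{\left(g \right)} = \frac{2 g}{-4 + g}$
$104 \left(- \frac{50}{39}\right) - 4 w{\left(N{\left(6,1 \right)} \right)} = 104 \left(- \frac{50}{39}\right) - 4 \cdot 2 \cdot 1 \frac{1}{-4 + 1} = 104 \left(\left(-50\right) \frac{1}{39}\right) - 4 \cdot 2 \cdot 1 \frac{1}{-3} = 104 \left(- \frac{50}{39}\right) - 4 \cdot 2 \cdot 1 \left(- \frac{1}{3}\right) = - \frac{400}{3} - - \frac{8}{3} = - \frac{400}{3} + \frac{8}{3} = - \frac{392}{3}$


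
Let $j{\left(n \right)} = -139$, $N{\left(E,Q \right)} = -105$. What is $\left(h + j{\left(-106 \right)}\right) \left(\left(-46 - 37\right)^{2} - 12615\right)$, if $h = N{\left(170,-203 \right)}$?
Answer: $1397144$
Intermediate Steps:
$h = -105$
$\left(h + j{\left(-106 \right)}\right) \left(\left(-46 - 37\right)^{2} - 12615\right) = \left(-105 - 139\right) \left(\left(-46 - 37\right)^{2} - 12615\right) = - 244 \left(\left(-83\right)^{2} - 12615\right) = - 244 \left(6889 - 12615\right) = \left(-244\right) \left(-5726\right) = 1397144$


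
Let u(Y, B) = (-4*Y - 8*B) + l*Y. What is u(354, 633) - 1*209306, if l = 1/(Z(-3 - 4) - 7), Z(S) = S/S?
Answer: -215845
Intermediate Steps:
Z(S) = 1
l = -⅙ (l = 1/(1 - 7) = 1/(-6) = -⅙ ≈ -0.16667)
u(Y, B) = -8*B - 25*Y/6 (u(Y, B) = (-4*Y - 8*B) - Y/6 = (-8*B - 4*Y) - Y/6 = -8*B - 25*Y/6)
u(354, 633) - 1*209306 = (-8*633 - 25/6*354) - 1*209306 = (-5064 - 1475) - 209306 = -6539 - 209306 = -215845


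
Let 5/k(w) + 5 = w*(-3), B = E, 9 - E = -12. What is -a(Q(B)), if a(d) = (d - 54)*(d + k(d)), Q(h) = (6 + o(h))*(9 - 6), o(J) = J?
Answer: -542241/248 ≈ -2186.5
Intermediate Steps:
E = 21 (E = 9 - 1*(-12) = 9 + 12 = 21)
B = 21
Q(h) = 18 + 3*h (Q(h) = (6 + h)*(9 - 6) = (6 + h)*3 = 18 + 3*h)
k(w) = 5/(-5 - 3*w) (k(w) = 5/(-5 + w*(-3)) = 5/(-5 - 3*w))
a(d) = (-54 + d)*(d - 5/(5 + 3*d)) (a(d) = (d - 54)*(d - 5/(5 + 3*d)) = (-54 + d)*(d - 5/(5 + 3*d)))
-a(Q(B)) = -(270 - 5*(18 + 3*21) + (18 + 3*21)*(-54 + (18 + 3*21))*(5 + 3*(18 + 3*21)))/(5 + 3*(18 + 3*21)) = -(270 - 5*(18 + 63) + (18 + 63)*(-54 + (18 + 63))*(5 + 3*(18 + 63)))/(5 + 3*(18 + 63)) = -(270 - 5*81 + 81*(-54 + 81)*(5 + 3*81))/(5 + 3*81) = -(270 - 405 + 81*27*(5 + 243))/(5 + 243) = -(270 - 405 + 81*27*248)/248 = -(270 - 405 + 542376)/248 = -542241/248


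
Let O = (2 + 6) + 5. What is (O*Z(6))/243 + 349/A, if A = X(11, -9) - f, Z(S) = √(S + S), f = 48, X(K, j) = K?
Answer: -349/37 + 26*√3/243 ≈ -9.2471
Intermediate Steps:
O = 13 (O = 8 + 5 = 13)
Z(S) = √2*√S (Z(S) = √(2*S) = √2*√S)
A = -37 (A = 11 - 1*48 = 11 - 48 = -37)
(O*Z(6))/243 + 349/A = (13*(√2*√6))/243 + 349/(-37) = (13*(2*√3))*(1/243) + 349*(-1/37) = (26*√3)*(1/243) - 349/37 = 26*√3/243 - 349/37 = -349/37 + 26*√3/243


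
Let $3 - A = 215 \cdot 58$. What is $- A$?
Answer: $12467$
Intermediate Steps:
$A = -12467$ ($A = 3 - 215 \cdot 58 = 3 - 12470 = -12467$)
$- A = \left(-1\right) \left(-12467\right) = 12467$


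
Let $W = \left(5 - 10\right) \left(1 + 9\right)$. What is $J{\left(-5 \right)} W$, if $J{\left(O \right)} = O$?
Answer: $250$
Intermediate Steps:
$W = -50$ ($W = \left(-5\right) 10 = -50$)
$J{\left(-5 \right)} W = \left(-5\right) \left(-50\right) = 250$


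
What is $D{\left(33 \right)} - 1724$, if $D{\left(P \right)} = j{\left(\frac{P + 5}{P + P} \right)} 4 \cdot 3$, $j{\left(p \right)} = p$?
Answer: $- \frac{18888}{11} \approx -1717.1$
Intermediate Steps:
$D{\left(P \right)} = \frac{6 \left(5 + P\right)}{P}$ ($D{\left(P \right)} = \frac{P + 5}{P + P} 4 \cdot 3 = \frac{5 + P}{2 P} 4 \cdot 3 = \frac{2 \left(5 + P\right)}{P} 3 = \frac{6 \left(5 + P\right)}{P}$)
$D{\left(33 \right)} - 1724 = \left(6 + \frac{30}{33}\right) - 1724 = \left(6 + 30 \cdot \frac{1}{33}\right) - 1724 = \left(6 + \frac{10}{11}\right) - 1724 = \frac{76}{11} - 1724 = - \frac{18888}{11}$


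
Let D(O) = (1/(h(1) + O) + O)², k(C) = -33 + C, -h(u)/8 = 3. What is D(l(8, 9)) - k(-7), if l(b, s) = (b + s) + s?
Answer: 2969/4 ≈ 742.25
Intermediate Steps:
h(u) = -24 (h(u) = -8*3 = -24)
l(b, s) = b + 2*s
D(O) = (O + 1/(-24 + O))² (D(O) = (1/(-24 + O) + O)² = (O + 1/(-24 + O))²)
D(l(8, 9)) - k(-7) = (1 + (8 + 2*9)² - 24*(8 + 2*9))²/(-24 + (8 + 2*9))² - (-33 - 7) = (1 + (8 + 18)² - 24*(8 + 18))²/(-24 + (8 + 18))² - 1*(-40) = (1 + 26² - 24*26)²/(-24 + 26)² + 40 = (1 + 676 - 624)²/2² + 40 = (¼)*53² + 40 = (¼)*2809 + 40 = 2809/4 + 40 = 2969/4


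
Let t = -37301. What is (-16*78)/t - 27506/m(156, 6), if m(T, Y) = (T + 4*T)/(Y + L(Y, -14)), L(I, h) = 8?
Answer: -3590761211/7273695 ≈ -493.66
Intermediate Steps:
m(T, Y) = 5*T/(8 + Y) (m(T, Y) = (T + 4*T)/(Y + 8) = (5*T)/(8 + Y) = 5*T/(8 + Y))
(-16*78)/t - 27506/m(156, 6) = -16*78/(-37301) - 27506/(5*156/(8 + 6)) = -1248*(-1/37301) - 27506/(5*156/14) = 1248/37301 - 27506/(5*156*(1/14)) = 1248/37301 - 27506/390/7 = 1248/37301 - 27506*7/390 = 1248/37301 - 96271/195 = -3590761211/7273695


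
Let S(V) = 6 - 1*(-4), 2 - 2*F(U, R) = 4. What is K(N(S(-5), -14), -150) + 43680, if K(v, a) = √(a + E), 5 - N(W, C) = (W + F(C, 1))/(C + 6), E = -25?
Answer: 43680 + 5*I*√7 ≈ 43680.0 + 13.229*I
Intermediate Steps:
F(U, R) = -1 (F(U, R) = 1 - ½*4 = 1 - 2 = -1)
S(V) = 10 (S(V) = 6 + 4 = 10)
N(W, C) = 5 - (-1 + W)/(6 + C) (N(W, C) = 5 - (W - 1)/(C + 6) = 5 - (-1 + W)/(6 + C))
K(v, a) = √(-25 + a) (K(v, a) = √(a - 25) = √(-25 + a))
K(N(S(-5), -14), -150) + 43680 = √(-25 - 150) + 43680 = √(-175) + 43680 = 5*I*√7 + 43680 = 43680 + 5*I*√7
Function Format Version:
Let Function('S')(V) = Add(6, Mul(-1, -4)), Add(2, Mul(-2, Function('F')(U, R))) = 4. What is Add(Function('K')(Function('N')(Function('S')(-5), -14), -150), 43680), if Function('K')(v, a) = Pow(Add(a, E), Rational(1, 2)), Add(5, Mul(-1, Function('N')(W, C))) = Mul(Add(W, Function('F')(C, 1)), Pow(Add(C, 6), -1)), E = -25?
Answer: Add(43680, Mul(5, I, Pow(7, Rational(1, 2)))) ≈ Add(43680., Mul(13.229, I))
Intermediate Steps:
Function('F')(U, R) = -1 (Function('F')(U, R) = Add(1, Mul(Rational(-1, 2), 4)) = Add(1, -2) = -1)
Function('S')(V) = 10 (Function('S')(V) = Add(6, 4) = 10)
Function('N')(W, C) = Add(5, Mul(-1, Pow(Add(6, C), -1), Add(-1, W))) (Function('N')(W, C) = Add(5, Mul(-1, Mul(Add(W, -1), Pow(Add(C, 6), -1)))) = Add(5, Mul(-1, Mul(Add(-1, W), Pow(Add(6, C), -1)))) = Add(5, Mul(-1, Mul(Pow(Add(6, C), -1), Add(-1, W)))) = Add(5, Mul(-1, Pow(Add(6, C), -1), Add(-1, W))))
Function('K')(v, a) = Pow(Add(-25, a), Rational(1, 2)) (Function('K')(v, a) = Pow(Add(a, -25), Rational(1, 2)) = Pow(Add(-25, a), Rational(1, 2)))
Add(Function('K')(Function('N')(Function('S')(-5), -14), -150), 43680) = Add(Pow(Add(-25, -150), Rational(1, 2)), 43680) = Add(Pow(-175, Rational(1, 2)), 43680) = Add(Mul(5, I, Pow(7, Rational(1, 2))), 43680) = Add(43680, Mul(5, I, Pow(7, Rational(1, 2))))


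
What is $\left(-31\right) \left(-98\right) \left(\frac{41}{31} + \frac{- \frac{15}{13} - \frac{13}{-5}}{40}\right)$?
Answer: $\frac{2683093}{650} \approx 4127.8$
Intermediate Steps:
$\left(-31\right) \left(-98\right) \left(\frac{41}{31} + \frac{- \frac{15}{13} - \frac{13}{-5}}{40}\right) = 3038 \left(41 \cdot \frac{1}{31} + \left(\left(-15\right) \frac{1}{13} - - \frac{13}{5}\right) \frac{1}{40}\right) = 3038 \left(\frac{41}{31} + \left(- \frac{15}{13} + \frac{13}{5}\right) \frac{1}{40}\right) = 3038 \left(\frac{41}{31} + \frac{94}{65} \cdot \frac{1}{40}\right) = 3038 \left(\frac{41}{31} + \frac{47}{1300}\right) = 3038 \cdot \frac{54757}{40300} = \frac{2683093}{650}$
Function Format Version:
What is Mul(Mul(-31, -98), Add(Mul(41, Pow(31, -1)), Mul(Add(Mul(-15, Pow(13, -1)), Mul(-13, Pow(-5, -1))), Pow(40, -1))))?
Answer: Rational(2683093, 650) ≈ 4127.8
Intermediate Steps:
Mul(Mul(-31, -98), Add(Mul(41, Pow(31, -1)), Mul(Add(Mul(-15, Pow(13, -1)), Mul(-13, Pow(-5, -1))), Pow(40, -1)))) = Mul(3038, Add(Mul(41, Rational(1, 31)), Mul(Add(Mul(-15, Rational(1, 13)), Mul(-13, Rational(-1, 5))), Rational(1, 40)))) = Mul(3038, Add(Rational(41, 31), Mul(Add(Rational(-15, 13), Rational(13, 5)), Rational(1, 40)))) = Mul(3038, Add(Rational(41, 31), Mul(Rational(94, 65), Rational(1, 40)))) = Mul(3038, Add(Rational(41, 31), Rational(47, 1300))) = Mul(3038, Rational(54757, 40300)) = Rational(2683093, 650)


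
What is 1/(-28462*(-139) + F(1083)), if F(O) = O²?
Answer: 1/5129107 ≈ 1.9497e-7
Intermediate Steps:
1/(-28462*(-139) + F(1083)) = 1/(-28462*(-139) + 1083²) = 1/(3956218 + 1172889) = 1/5129107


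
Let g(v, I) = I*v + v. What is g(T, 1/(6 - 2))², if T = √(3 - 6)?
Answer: -75/16 ≈ -4.6875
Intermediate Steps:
T = I*√3 (T = √(-3) = I*√3 ≈ 1.732*I)
g(v, I) = v + I*v
g(T, 1/(6 - 2))² = ((I*√3)*(1 + 1/(6 - 2)))² = ((I*√3)*(1 + 1/4))² = ((I*√3)*(1 + ¼))² = ((I*√3)*(5/4))² = (5*I*√3/4)² = -75/16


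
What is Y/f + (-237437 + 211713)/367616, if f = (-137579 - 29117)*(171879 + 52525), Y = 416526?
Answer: -7518884372119/107433619656448 ≈ -0.069986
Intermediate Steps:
f = -37407249184 (f = -166696*224404 = -37407249184)
Y/f + (-237437 + 211713)/367616 = 416526/(-37407249184) + (-237437 + 211713)/367616 = 416526*(-1/37407249184) - 25724*1/367616 = -208263/18703624592 - 6431/91904 = -7518884372119/107433619656448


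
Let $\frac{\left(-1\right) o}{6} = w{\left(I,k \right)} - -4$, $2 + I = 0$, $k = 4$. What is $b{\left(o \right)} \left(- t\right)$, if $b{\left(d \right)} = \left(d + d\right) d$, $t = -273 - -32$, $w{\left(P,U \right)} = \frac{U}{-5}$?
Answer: $\frac{4442112}{25} \approx 1.7768 \cdot 10^{5}$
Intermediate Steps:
$I = -2$ ($I = -2 + 0 = -2$)
$w{\left(P,U \right)} = - \frac{U}{5}$ ($w{\left(P,U \right)} = U \left(- \frac{1}{5}\right) = - \frac{U}{5}$)
$t = -241$ ($t = -273 + 32 = -241$)
$o = - \frac{96}{5}$ ($o = - 6 \left(\left(- \frac{1}{5}\right) 4 - -4\right) = - 6 \left(- \frac{4}{5} + 4\right) = \left(-6\right) \frac{16}{5} = - \frac{96}{5} \approx -19.2$)
$b{\left(d \right)} = 2 d^{2}$ ($b{\left(d \right)} = 2 d d = 2 d^{2}$)
$b{\left(o \right)} \left(- t\right) = 2 \left(- \frac{96}{5}\right)^{2} \left(\left(-1\right) \left(-241\right)\right) = 2 \cdot \frac{9216}{25} \cdot 241 = \frac{18432}{25} \cdot 241 = \frac{4442112}{25}$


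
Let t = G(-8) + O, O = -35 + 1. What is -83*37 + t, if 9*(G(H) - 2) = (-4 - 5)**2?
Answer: -3094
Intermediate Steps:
G(H) = 11 (G(H) = 2 + (-4 - 5)**2/9 = 2 + (1/9)*(-9)**2 = 2 + (1/9)*81 = 2 + 9 = 11)
O = -34
t = -23 (t = 11 - 34 = -23)
-83*37 + t = -83*37 - 23 = -3071 - 23 = -3094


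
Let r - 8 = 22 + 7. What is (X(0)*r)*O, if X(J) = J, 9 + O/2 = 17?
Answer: 0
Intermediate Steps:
O = 16 (O = -18 + 2*17 = -18 + 34 = 16)
r = 37 (r = 8 + (22 + 7) = 8 + 29 = 37)
(X(0)*r)*O = (0*37)*16 = 0*16 = 0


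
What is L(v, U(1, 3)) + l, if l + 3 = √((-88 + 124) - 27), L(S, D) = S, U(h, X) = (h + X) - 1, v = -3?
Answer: -3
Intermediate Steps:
U(h, X) = -1 + X + h (U(h, X) = (X + h) - 1 = -1 + X + h)
l = 0 (l = -3 + √((-88 + 124) - 27) = -3 + √(36 - 27) = -3 + √9 = -3 + 3 = 0)
L(v, U(1, 3)) + l = -3 + 0 = -3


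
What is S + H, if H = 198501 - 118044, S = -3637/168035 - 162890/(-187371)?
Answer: 2533206161447968/31484885985 ≈ 80458.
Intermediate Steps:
S = 26689752823/31484885985 (S = -3637*1/168035 - 162890*(-1/187371) = -3637/168035 + 162890/187371 = 26689752823/31484885985 ≈ 0.84770)
H = 80457
S + H = 26689752823/31484885985 + 80457 = 2533206161447968/31484885985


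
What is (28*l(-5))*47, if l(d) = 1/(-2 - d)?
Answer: 1316/3 ≈ 438.67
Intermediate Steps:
(28*l(-5))*47 = (28*(-1/(2 - 5)))*47 = (28*(-1/(-3)))*47 = (28*(-1*(-⅓)))*47 = (28*(⅓))*47 = (28/3)*47 = 1316/3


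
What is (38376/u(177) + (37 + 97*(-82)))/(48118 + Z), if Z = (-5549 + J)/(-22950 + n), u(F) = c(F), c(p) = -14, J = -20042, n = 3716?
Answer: -8803626/39746567 ≈ -0.22149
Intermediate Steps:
u(F) = -14
Z = 157/118 (Z = (-5549 - 20042)/(-22950 + 3716) = -25591/(-19234) = -25591*(-1/19234) = 157/118 ≈ 1.3305)
(38376/u(177) + (37 + 97*(-82)))/(48118 + Z) = (38376/(-14) + (37 + 97*(-82)))/(48118 + 157/118) = (38376*(-1/14) + (37 - 7954))/(5678081/118) = (-19188/7 - 7917)*(118/5678081) = -74607/7*118/5678081 = -8803626/39746567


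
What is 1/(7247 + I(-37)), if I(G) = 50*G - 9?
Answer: 1/5388 ≈ 0.00018560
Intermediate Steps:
I(G) = -9 + 50*G
1/(7247 + I(-37)) = 1/(7247 + (-9 + 50*(-37))) = 1/(7247 + (-9 - 1850)) = 1/(7247 - 1859) = 1/5388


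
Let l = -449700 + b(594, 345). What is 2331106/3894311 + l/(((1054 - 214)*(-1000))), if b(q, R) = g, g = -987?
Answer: 1237748127219/1090407080000 ≈ 1.1351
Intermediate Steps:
b(q, R) = -987
l = -450687 (l = -449700 - 987 = -450687)
2331106/3894311 + l/(((1054 - 214)*(-1000))) = 2331106/3894311 - 450687*(-1/(1000*(1054 - 214))) = 2331106*(1/3894311) - 450687/(840*(-1000)) = 2331106/3894311 - 450687/(-840000) = 2331106/3894311 - 450687*(-1/840000) = 2331106/3894311 + 150229/280000 = 1237748127219/1090407080000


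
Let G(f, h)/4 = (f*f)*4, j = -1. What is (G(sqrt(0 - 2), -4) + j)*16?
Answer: -528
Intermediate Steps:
G(f, h) = 16*f**2 (G(f, h) = 4*((f*f)*4) = 4*(f**2*4) = 4*(4*f**2) = 16*f**2)
(G(sqrt(0 - 2), -4) + j)*16 = (16*(sqrt(0 - 2))**2 - 1)*16 = (16*(sqrt(-2))**2 - 1)*16 = (16*(I*sqrt(2))**2 - 1)*16 = (16*(-2) - 1)*16 = (-32 - 1)*16 = -33*16 = -528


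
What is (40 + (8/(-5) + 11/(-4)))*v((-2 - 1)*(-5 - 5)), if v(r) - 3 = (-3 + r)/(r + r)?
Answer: 49197/400 ≈ 122.99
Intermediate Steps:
v(r) = 3 + (-3 + r)/(2*r) (v(r) = 3 + (-3 + r)/(r + r) = 3 + (-3 + r)/((2*r)) = 3 + (-3 + r)*(1/(2*r)) = 3 + (-3 + r)/(2*r))
(40 + (8/(-5) + 11/(-4)))*v((-2 - 1)*(-5 - 5)) = (40 + (8/(-5) + 11/(-4)))*((-3 + 7*((-2 - 1)*(-5 - 5)))/(2*(((-2 - 1)*(-5 - 5))))) = (40 + (8*(-⅕) + 11*(-¼)))*((-3 + 7*(-3*(-10)))/(2*((-3*(-10))))) = (40 + (-8/5 - 11/4))*((½)*(-3 + 7*30)/30) = (40 - 87/20)*((½)*(1/30)*(-3 + 210)) = 713*((½)*(1/30)*207)/20 = (713/20)*(69/20) = 49197/400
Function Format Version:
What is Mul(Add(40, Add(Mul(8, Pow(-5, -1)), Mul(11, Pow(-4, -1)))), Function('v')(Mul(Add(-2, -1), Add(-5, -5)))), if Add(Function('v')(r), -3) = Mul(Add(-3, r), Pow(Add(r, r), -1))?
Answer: Rational(49197, 400) ≈ 122.99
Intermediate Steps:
Function('v')(r) = Add(3, Mul(Rational(1, 2), Pow(r, -1), Add(-3, r))) (Function('v')(r) = Add(3, Mul(Add(-3, r), Pow(Add(r, r), -1))) = Add(3, Mul(Add(-3, r), Pow(Mul(2, r), -1))) = Add(3, Mul(Add(-3, r), Mul(Rational(1, 2), Pow(r, -1)))) = Add(3, Mul(Rational(1, 2), Pow(r, -1), Add(-3, r))))
Mul(Add(40, Add(Mul(8, Pow(-5, -1)), Mul(11, Pow(-4, -1)))), Function('v')(Mul(Add(-2, -1), Add(-5, -5)))) = Mul(Add(40, Add(Mul(8, Pow(-5, -1)), Mul(11, Pow(-4, -1)))), Mul(Rational(1, 2), Pow(Mul(Add(-2, -1), Add(-5, -5)), -1), Add(-3, Mul(7, Mul(Add(-2, -1), Add(-5, -5)))))) = Mul(Add(40, Add(Mul(8, Rational(-1, 5)), Mul(11, Rational(-1, 4)))), Mul(Rational(1, 2), Pow(Mul(-3, -10), -1), Add(-3, Mul(7, Mul(-3, -10))))) = Mul(Add(40, Add(Rational(-8, 5), Rational(-11, 4))), Mul(Rational(1, 2), Pow(30, -1), Add(-3, Mul(7, 30)))) = Mul(Add(40, Rational(-87, 20)), Mul(Rational(1, 2), Rational(1, 30), Add(-3, 210))) = Mul(Rational(713, 20), Mul(Rational(1, 2), Rational(1, 30), 207)) = Mul(Rational(713, 20), Rational(69, 20)) = Rational(49197, 400)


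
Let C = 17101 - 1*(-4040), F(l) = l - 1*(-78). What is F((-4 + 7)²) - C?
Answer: -21054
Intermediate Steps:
F(l) = 78 + l (F(l) = l + 78 = 78 + l)
C = 21141 (C = 17101 + 4040 = 21141)
F((-4 + 7)²) - C = (78 + (-4 + 7)²) - 1*21141 = (78 + 3²) - 21141 = (78 + 9) - 21141 = 87 - 21141 = -21054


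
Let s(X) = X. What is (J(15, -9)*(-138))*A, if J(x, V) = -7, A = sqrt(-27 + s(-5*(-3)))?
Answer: 1932*I*sqrt(3) ≈ 3346.3*I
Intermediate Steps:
A = 2*I*sqrt(3) (A = sqrt(-27 - 5*(-3)) = sqrt(-27 + 15) = sqrt(-12) = 2*I*sqrt(3) ≈ 3.4641*I)
(J(15, -9)*(-138))*A = (-7*(-138))*(2*I*sqrt(3)) = 966*(2*I*sqrt(3)) = 1932*I*sqrt(3)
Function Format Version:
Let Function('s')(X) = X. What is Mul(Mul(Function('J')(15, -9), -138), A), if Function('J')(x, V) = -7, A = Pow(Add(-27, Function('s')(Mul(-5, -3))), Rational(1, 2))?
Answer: Mul(1932, I, Pow(3, Rational(1, 2))) ≈ Mul(3346.3, I)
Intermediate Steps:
A = Mul(2, I, Pow(3, Rational(1, 2))) (A = Pow(Add(-27, Mul(-5, -3)), Rational(1, 2)) = Pow(Add(-27, 15), Rational(1, 2)) = Pow(-12, Rational(1, 2)) = Mul(2, I, Pow(3, Rational(1, 2))) ≈ Mul(3.4641, I))
Mul(Mul(Function('J')(15, -9), -138), A) = Mul(Mul(-7, -138), Mul(2, I, Pow(3, Rational(1, 2)))) = Mul(966, Mul(2, I, Pow(3, Rational(1, 2)))) = Mul(1932, I, Pow(3, Rational(1, 2)))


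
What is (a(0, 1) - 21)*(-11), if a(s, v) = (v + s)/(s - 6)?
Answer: 1397/6 ≈ 232.83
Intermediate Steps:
a(s, v) = (s + v)/(-6 + s)
(a(0, 1) - 21)*(-11) = ((0 + 1)/(-6 + 0) - 21)*(-11) = (1/(-6) - 21)*(-11) = (-⅙*1 - 21)*(-11) = (-⅙ - 21)*(-11) = -127/6*(-11) = 1397/6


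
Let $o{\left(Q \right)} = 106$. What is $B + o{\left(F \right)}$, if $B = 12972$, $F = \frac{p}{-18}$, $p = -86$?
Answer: $13078$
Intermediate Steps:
$F = \frac{43}{9}$ ($F = - \frac{86}{-18} = \left(-86\right) \left(- \frac{1}{18}\right) = \frac{43}{9} \approx 4.7778$)
$B + o{\left(F \right)} = 12972 + 106 = 13078$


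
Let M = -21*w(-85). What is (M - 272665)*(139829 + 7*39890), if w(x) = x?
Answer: -113514701920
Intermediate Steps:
M = 1785 (M = -21*(-85) = 1785)
(M - 272665)*(139829 + 7*39890) = (1785 - 272665)*(139829 + 7*39890) = -270880*(139829 + 279230) = -270880*419059 = -113514701920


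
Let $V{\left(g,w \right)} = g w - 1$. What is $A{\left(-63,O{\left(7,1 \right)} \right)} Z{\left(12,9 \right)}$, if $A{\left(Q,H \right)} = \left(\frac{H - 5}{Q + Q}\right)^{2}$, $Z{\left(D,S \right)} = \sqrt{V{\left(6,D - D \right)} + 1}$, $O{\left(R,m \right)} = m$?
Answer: $0$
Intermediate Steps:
$V{\left(g,w \right)} = -1 + g w$
$Z{\left(D,S \right)} = 0$ ($Z{\left(D,S \right)} = \sqrt{\left(-1 + 6 \left(D - D\right)\right) + 1} = \sqrt{\left(-1 + 6 \cdot 0\right) + 1} = \sqrt{\left(-1 + 0\right) + 1} = \sqrt{-1 + 1} = \sqrt{0} = 0$)
$A{\left(Q,H \right)} = \frac{\left(-5 + H\right)^{2}}{4 Q^{2}}$ ($A{\left(Q,H \right)} = \left(\frac{-5 + H}{2 Q}\right)^{2} = \frac{\left(-5 + H\right)^{2}}{4 Q^{2}}$)
$A{\left(-63,O{\left(7,1 \right)} \right)} Z{\left(12,9 \right)} = \frac{\left(-5 + 1\right)^{2}}{4 \cdot 3969} \cdot 0 = \frac{1}{4} \cdot \frac{1}{3969} \left(-4\right)^{2} \cdot 0 = \frac{1}{4} \cdot \frac{1}{3969} \cdot 16 \cdot 0 = \frac{4}{3969} \cdot 0 = 0$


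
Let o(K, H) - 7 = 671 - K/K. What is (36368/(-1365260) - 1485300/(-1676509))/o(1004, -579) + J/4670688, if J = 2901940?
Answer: 281620781104755379159/452346046612498707240 ≈ 0.62258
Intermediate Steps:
o(K, H) = 677 (o(K, H) = 7 + (671 - K/K) = 7 + (671 - 1*1) = 7 + (671 - 1) = 7 + 670 = 677)
(36368/(-1365260) - 1485300/(-1676509))/o(1004, -579) + J/4670688 = (36368/(-1365260) - 1485300/(-1676509))/677 + 2901940/4670688 = (36368*(-1/1365260) - 1485300*(-1/1676509))*(1/677) + 2901940*(1/4670688) = (-9092/341315 + 1485300/1676509)*(1/677) + 725485/1167672 = (491712349672/572217669335)*(1/677) + 725485/1167672 = 491712349672/387391362139795 + 725485/1167672 = 281620781104755379159/452346046612498707240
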